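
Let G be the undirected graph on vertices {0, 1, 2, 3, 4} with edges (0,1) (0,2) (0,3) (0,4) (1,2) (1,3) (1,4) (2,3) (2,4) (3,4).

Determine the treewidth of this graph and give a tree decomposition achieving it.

Treewidth 4.
Bags: B1 = {0, 1, 2, 3, 4}
Tree: (single bag)

With just one bag of size 5, the width is 5 − 1 = 4, so tw(G) ≤ 4. Conversely, {0, 1, 2, 3, 4} is a clique of size 5, and the vertices of any clique must share a bag in every tree decomposition; so some bag has ≥ 5 vertices and tw(G) ≥ 4. Hence tw(G) = 4 exactly.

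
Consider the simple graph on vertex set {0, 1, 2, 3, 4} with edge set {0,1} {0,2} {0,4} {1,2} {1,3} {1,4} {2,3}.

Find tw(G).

2

A width-2 tree decomposition is:
Bags: B1 = {1, 2, 3}  B2 = {0, 1, 2}  B3 = {0, 1, 4}
Tree: B1–B2, B2–B3
The largest bag has 3 vertices, giving width 2; this decomposition certifies tw(G) ≤ 2. Conversely, {0, 1, 2} is a clique of size 3, and the vertices of any clique must share a bag in every tree decomposition; so some bag has ≥ 3 vertices and tw(G) ≥ 2. Hence tw(G) = 2 exactly.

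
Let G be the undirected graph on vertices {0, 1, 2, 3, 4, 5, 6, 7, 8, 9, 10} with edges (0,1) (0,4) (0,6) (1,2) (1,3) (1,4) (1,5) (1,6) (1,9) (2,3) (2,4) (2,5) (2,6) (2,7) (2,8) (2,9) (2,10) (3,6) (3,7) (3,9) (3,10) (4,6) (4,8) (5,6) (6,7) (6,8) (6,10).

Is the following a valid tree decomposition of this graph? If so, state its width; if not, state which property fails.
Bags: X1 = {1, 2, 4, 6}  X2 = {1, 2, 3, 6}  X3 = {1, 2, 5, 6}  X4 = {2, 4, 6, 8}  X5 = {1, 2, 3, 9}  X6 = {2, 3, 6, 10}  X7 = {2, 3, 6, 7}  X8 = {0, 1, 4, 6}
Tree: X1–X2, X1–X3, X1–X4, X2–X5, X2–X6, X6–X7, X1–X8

Vertex coverage: the bags together contain {0, 1, 2, 3, 4, 5, 6, 7, 8, 9, 10}, the full vertex set. Edge coverage: each edge of G has both endpoints in at least one bag. Running intersection: for every vertex, the bags containing it form a connected subtree. All three properties hold, so this is a valid tree decomposition of width max|bag| − 1 = 3, and hence tw(G) ≤ 3.

Yes; width 3.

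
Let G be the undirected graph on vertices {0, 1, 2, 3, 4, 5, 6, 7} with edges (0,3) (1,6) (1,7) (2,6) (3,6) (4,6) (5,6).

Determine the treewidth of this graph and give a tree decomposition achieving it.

Treewidth 1.
One optimal decomposition is:
Bags: B1 = {1, 6}  B2 = {2, 6}  B3 = {4, 6}  B4 = {1, 7}  B5 = {5, 6}  B6 = {3, 6}  B7 = {0, 3}
Tree: B1–B2, B1–B3, B1–B4, B1–B5, B2–B6, B6–B7

Every bag has size at most 2, so the width is 2 − 1 = 1 and tw(G) ≤ 1. G has an edge, so its treewidth is at least 1. The upper and lower bounds meet at 1, so that is the treewidth.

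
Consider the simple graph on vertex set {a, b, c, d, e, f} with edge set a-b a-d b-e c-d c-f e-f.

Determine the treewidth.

A width-2 tree decomposition is:
Bags: B1 = {a, b, e}  B2 = {a, e, f}  B3 = {a, c, f}  B4 = {a, c, d}
Tree: B1–B2, B2–B3, B3–B4
The largest bag has 3 vertices, giving width 2; this decomposition certifies tw(G) ≤ 2. Since a–b–e–f–c–d–a is a cycle in G, G is not acyclic. Forests are exactly the graphs of treewidth ≤ 1, so tw(G) ≥ 2. The upper and lower bounds meet at 2, so that is the treewidth.

2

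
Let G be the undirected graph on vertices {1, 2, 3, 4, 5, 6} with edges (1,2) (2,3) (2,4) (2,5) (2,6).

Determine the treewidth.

1

A width-1 tree decomposition is:
Bags: B1 = {2, 3}  B2 = {1, 2}  B3 = {2, 5}  B4 = {2, 4}  B5 = {2, 6}
Tree: B1–B2, B1–B3, B2–B4, B3–B5
The largest bag has 2 vertices, giving width 1; this decomposition certifies tw(G) ≤ 1. Since G has at least one edge (e.g. 3–2), it is not an edgeless graph, so tw(G) ≥ 1. Combining the bounds, tw(G) = 1.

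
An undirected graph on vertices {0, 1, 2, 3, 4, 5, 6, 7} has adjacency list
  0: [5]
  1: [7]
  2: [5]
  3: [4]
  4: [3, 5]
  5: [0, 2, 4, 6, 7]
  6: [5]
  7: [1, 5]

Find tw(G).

A width-1 tree decomposition is:
Bags: B1 = {3, 4}  B2 = {4, 5}  B3 = {5, 7}  B4 = {5, 6}  B5 = {2, 5}  B6 = {1, 7}  B7 = {0, 5}
Tree: B1–B2, B2–B3, B2–B4, B2–B5, B3–B6, B4–B7
Every bag has size at most 2, so the width is 2 − 1 = 1 and tw(G) ≤ 1. G has an edge, so its treewidth is at least 1. Therefore the treewidth is 1.

1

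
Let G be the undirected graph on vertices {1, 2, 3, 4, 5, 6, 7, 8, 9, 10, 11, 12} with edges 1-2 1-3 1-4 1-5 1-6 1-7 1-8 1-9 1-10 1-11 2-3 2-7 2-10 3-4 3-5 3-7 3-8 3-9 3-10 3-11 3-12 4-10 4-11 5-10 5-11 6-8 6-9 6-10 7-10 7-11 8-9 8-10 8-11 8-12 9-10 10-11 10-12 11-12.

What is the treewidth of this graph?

A width-4 tree decomposition is:
Bags: B1 = {1, 3, 8, 10, 11}  B2 = {1, 3, 4, 10, 11}  B3 = {1, 3, 5, 10, 11}  B4 = {3, 8, 10, 11, 12}  B5 = {1, 3, 7, 10, 11}  B6 = {1, 3, 8, 9, 10}  B7 = {1, 2, 3, 7, 10}  B8 = {1, 6, 8, 9, 10}
Tree: B1–B2, B1–B3, B1–B4, B2–B5, B1–B6, B5–B7, B6–B8
Every bag has size at most 5, so the width is 5 − 1 = 4 and tw(G) ≤ 4. On the other hand G contains the 5-clique {1, 3, 8, 9, 10}. A clique must lie in a single bag of any decomposition, so no decomposition can have width below 4. Hence tw(G) = 4 exactly.

4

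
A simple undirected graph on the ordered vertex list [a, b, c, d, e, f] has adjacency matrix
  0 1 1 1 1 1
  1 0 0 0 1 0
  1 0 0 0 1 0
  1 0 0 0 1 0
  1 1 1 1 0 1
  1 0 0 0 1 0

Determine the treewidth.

A width-2 tree decomposition is:
Bags: B1 = {a, b, e}  B2 = {a, c, e}  B3 = {a, d, e}  B4 = {a, e, f}
Tree: B1–B2, B2–B3, B1–B4
Every bag has size at most 3, so the width is 3 − 1 = 2 and tw(G) ≤ 2. Conversely, {a, d, e} is a clique of size 3, and the vertices of any clique must share a bag in every tree decomposition; so some bag has ≥ 3 vertices and tw(G) ≥ 2. The upper and lower bounds meet at 2, so that is the treewidth.

2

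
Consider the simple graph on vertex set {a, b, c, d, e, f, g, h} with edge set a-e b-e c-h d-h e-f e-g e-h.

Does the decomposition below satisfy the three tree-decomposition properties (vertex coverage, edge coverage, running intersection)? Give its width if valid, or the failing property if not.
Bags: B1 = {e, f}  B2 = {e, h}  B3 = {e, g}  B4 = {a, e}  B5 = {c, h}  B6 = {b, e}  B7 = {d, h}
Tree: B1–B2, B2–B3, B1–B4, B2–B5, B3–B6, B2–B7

Yes; width 1.

Vertex coverage: the bags together contain {a, b, c, d, e, f, g, h}, the full vertex set. Edge coverage: each edge of G has both endpoints in at least one bag. Running intersection: for every vertex, the bags containing it form a connected subtree. All three properties hold, so this is a valid tree decomposition of width max|bag| − 1 = 1, and hence tw(G) ≤ 1.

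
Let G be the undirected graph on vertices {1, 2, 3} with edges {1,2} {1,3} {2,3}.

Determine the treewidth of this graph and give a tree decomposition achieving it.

Treewidth 2.
One optimal decomposition is:
Bags: B1 = {1, 2, 3}
Tree: (single bag)

A single bag containing all 3 vertices is trivially a valid decomposition of width 2. For the lower bound, the 3 vertices {1, 2, 3} are pairwise adjacent, and any tree decomposition puts a clique entirely inside one bag — forcing width ≥ 2. Hence tw(G) = 2 exactly.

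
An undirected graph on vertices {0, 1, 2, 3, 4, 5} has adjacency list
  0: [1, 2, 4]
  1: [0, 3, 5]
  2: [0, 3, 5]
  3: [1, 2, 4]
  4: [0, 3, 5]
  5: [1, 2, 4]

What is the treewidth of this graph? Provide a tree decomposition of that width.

Treewidth 3.
One such decomposition:
Bags: B1 = {0, 2, 3, 5}  B2 = {0, 3, 4, 5}  B3 = {0, 1, 3, 5}
Tree: B1–B2, B2–B3

The largest bag has 4 vertices, giving width 3; this decomposition certifies tw(G) ≤ 3. For the lower bound: the 4 vertex sets {2,5}, {0,4}, {3}, {1} are disjoint, each induces a connected subgraph, and every pair is joined by at least one edge of G. Contracting each set to a single vertex therefore yields K_{4} as a minor, and since treewidth is minor-monotone, tw(G) ≥ tw(K_{4}) = 3. Therefore the treewidth is 3.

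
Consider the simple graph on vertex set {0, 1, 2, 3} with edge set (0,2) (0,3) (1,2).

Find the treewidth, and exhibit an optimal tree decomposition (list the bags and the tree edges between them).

Treewidth 1.
One optimal decomposition is:
Bags: B1 = {0, 3}  B2 = {0, 2}  B3 = {1, 2}
Tree: B1–B2, B2–B3

Each bag holds 2 vertices, so the decomposition has width 1, which upper-bounds the treewidth. G has an edge, so its treewidth is at least 1. The upper and lower bounds meet at 1, so that is the treewidth.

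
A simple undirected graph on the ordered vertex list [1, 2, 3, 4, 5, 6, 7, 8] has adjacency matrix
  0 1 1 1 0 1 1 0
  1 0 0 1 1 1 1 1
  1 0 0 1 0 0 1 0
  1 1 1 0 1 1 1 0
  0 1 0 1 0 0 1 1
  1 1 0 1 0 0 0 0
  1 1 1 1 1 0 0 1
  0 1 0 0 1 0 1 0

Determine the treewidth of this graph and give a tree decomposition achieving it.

Treewidth 3.
One optimal decomposition is:
Bags: B1 = {1, 2, 4, 6}  B2 = {1, 2, 4, 7}  B3 = {2, 4, 5, 7}  B4 = {2, 5, 7, 8}  B5 = {1, 3, 4, 7}
Tree: B1–B2, B2–B3, B3–B4, B2–B5

Each bag holds 4 vertices, so the decomposition has width 3, which upper-bounds the treewidth. For the lower bound, the 4 vertices {2, 5, 7, 8} are pairwise adjacent, and any tree decomposition puts a clique entirely inside one bag — forcing width ≥ 3. Hence tw(G) = 3 exactly.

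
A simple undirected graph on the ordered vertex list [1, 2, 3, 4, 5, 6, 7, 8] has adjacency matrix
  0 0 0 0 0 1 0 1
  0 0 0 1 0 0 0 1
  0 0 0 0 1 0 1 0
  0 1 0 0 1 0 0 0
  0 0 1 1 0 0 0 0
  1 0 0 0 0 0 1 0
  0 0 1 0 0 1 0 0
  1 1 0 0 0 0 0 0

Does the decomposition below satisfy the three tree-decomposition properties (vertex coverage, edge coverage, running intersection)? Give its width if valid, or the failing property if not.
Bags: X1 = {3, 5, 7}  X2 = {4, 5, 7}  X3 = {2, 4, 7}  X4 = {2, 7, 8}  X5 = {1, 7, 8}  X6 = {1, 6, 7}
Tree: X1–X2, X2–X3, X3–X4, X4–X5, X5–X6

Yes; width 2.

Every vertex of G appears in some bag (union = {1, 2, 3, 4, 5, 6, 7, 8}); every edge is covered by a bag; and for each vertex v the set of bags containing v is connected in the bag tree. The decomposition is therefore valid. The largest bag has 3 vertices, so the width is 2.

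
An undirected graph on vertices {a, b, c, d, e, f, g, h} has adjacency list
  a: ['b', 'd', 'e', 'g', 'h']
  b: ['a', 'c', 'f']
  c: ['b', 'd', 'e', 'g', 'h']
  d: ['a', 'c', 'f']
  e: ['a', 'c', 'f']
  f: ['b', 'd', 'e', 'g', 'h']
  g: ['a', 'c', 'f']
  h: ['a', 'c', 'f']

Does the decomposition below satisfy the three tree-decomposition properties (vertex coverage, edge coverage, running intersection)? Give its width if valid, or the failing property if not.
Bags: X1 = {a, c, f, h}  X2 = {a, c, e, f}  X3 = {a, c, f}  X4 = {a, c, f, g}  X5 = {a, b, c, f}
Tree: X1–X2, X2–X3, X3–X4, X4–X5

A tree decomposition must satisfy three properties: every vertex lies in some bag; for every edge, both endpoints lie together in some bag; and for every vertex, the bags containing it form a connected subtree. Here vertex d appears in no bag, so the decomposition is invalid.

No — vertex d appears in no bag.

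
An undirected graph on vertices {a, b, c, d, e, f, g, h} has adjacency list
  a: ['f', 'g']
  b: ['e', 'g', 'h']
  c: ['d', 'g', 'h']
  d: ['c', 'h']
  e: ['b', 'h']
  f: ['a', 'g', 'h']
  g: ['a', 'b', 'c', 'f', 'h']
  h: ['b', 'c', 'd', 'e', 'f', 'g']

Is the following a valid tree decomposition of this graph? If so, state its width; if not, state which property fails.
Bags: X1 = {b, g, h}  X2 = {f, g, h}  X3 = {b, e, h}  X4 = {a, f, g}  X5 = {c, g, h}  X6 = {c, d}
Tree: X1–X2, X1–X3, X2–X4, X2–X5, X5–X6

A tree decomposition must satisfy three properties: every vertex lies in some bag; for every edge, both endpoints lie together in some bag; and for every vertex, the bags containing it form a connected subtree. Here edge (h,d) lies in no bag, so the decomposition is invalid.

No — edge (h,d) lies in no bag.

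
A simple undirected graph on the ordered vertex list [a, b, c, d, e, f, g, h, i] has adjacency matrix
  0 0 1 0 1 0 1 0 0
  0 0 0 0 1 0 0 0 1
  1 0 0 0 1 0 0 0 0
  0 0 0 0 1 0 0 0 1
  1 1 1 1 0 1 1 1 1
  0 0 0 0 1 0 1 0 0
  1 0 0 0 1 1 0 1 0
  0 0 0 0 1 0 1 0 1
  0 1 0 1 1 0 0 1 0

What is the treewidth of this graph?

2

A width-2 tree decomposition is:
Bags: B1 = {e, h, i}  B2 = {e, g, h}  B3 = {a, e, g}  B4 = {e, f, g}  B5 = {d, e, i}  B6 = {a, c, e}  B7 = {b, e, i}
Tree: B1–B2, B2–B3, B2–B4, B1–B5, B3–B6, B1–B7
Every bag has size at most 3, so the width is 3 − 1 = 2 and tw(G) ≤ 2. On the other hand G contains the 3-clique {d, e, i}. A clique must lie in a single bag of any decomposition, so no decomposition can have width below 2. The upper and lower bounds meet at 2, so that is the treewidth.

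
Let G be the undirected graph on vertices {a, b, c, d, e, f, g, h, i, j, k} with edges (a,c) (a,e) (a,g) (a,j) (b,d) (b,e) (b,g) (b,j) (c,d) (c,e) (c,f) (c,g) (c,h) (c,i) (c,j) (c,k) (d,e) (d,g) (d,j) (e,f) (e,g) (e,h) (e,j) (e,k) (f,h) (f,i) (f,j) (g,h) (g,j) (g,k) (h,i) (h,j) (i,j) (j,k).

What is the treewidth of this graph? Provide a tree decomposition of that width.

Treewidth 4.
One optimal decomposition is:
Bags: B1 = {c, d, e, g, j}  B2 = {c, e, g, h, j}  B3 = {c, e, g, j, k}  B4 = {c, e, f, h, j}  B5 = {c, f, h, i, j}  B6 = {a, c, e, g, j}  B7 = {b, d, e, g, j}
Tree: B1–B2, B2–B3, B2–B4, B4–B5, B2–B6, B1–B7

Each bag holds 5 vertices, so the decomposition has width 4, which upper-bounds the treewidth. Conversely, {c, d, e, g, j} is a clique of size 5, and the vertices of any clique must share a bag in every tree decomposition; so some bag has ≥ 5 vertices and tw(G) ≥ 4. The upper and lower bounds meet at 4, so that is the treewidth.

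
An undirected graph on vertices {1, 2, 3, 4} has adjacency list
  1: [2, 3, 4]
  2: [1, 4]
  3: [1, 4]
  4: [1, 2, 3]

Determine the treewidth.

2

A width-2 tree decomposition is:
Bags: B1 = {1, 2, 4}  B2 = {1, 3, 4}
Tree: B1–B2
Each bag holds 3 vertices, so the decomposition has width 2, which upper-bounds the treewidth. Conversely, {1, 2, 4} is a clique of size 3, and the vertices of any clique must share a bag in every tree decomposition; so some bag has ≥ 3 vertices and tw(G) ≥ 2. Therefore the treewidth is 2.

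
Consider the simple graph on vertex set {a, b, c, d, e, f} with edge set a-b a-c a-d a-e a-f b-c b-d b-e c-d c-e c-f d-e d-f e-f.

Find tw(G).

4

A width-4 tree decomposition is:
Bags: B1 = {a, c, d, e, f}  B2 = {a, b, c, d, e}
Tree: B1–B2
Every bag has size at most 5, so the width is 5 − 1 = 4 and tw(G) ≤ 4. Conversely, {a, c, d, e, f} is a clique of size 5, and the vertices of any clique must share a bag in every tree decomposition; so some bag has ≥ 5 vertices and tw(G) ≥ 4. Combining the bounds, tw(G) = 4.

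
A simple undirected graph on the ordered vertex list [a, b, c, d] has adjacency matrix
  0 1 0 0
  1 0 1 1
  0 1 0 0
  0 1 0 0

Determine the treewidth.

A width-1 tree decomposition is:
Bags: B1 = {b, c}  B2 = {b, d}  B3 = {a, b}
Tree: B1–B2, B1–B3
Each bag holds 2 vertices, so the decomposition has width 1, which upper-bounds the treewidth. Since G has at least one edge (e.g. c–b), it is not an edgeless graph, so tw(G) ≥ 1. Therefore the treewidth is 1.

1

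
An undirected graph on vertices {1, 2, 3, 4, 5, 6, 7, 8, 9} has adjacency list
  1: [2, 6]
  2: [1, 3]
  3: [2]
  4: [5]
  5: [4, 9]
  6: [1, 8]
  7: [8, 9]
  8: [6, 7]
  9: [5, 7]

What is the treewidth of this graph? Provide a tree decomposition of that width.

Treewidth 1.
Bags: B1 = {2, 3}  B2 = {1, 2}  B3 = {1, 6}  B4 = {6, 8}  B5 = {7, 8}  B6 = {7, 9}  B7 = {5, 9}  B8 = {4, 5}
Tree: B1–B2, B2–B3, B3–B4, B4–B5, B5–B6, B6–B7, B7–B8

Each bag holds 2 vertices, so the decomposition has width 1, which upper-bounds the treewidth. Since G has at least one edge (e.g. 3–2), it is not an edgeless graph, so tw(G) ≥ 1. Therefore the treewidth is 1.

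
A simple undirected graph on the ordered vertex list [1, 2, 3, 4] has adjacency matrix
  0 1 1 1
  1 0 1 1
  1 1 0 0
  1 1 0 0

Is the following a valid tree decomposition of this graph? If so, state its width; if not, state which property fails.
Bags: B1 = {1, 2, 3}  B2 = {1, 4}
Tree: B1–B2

A tree decomposition must satisfy three properties: every vertex lies in some bag; for every edge, both endpoints lie together in some bag; and for every vertex, the bags containing it form a connected subtree. Here edge (2,4) lies in no bag, so the decomposition is invalid.

No — edge (2,4) lies in no bag.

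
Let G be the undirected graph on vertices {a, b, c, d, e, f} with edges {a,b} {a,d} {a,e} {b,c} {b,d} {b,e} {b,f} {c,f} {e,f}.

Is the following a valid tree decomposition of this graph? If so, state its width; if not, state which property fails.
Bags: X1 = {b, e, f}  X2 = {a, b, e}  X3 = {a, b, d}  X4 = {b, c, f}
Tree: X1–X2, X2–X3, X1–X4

Checking the three conditions: (i) the bags cover all of {a, b, c, d, e, f}; (ii) for each edge, some bag contains both endpoints; (iii) the bags containing any fixed vertex form a subtree. All hold, so the decomposition is valid with width 3 − 1 = 2.

Yes; width 2.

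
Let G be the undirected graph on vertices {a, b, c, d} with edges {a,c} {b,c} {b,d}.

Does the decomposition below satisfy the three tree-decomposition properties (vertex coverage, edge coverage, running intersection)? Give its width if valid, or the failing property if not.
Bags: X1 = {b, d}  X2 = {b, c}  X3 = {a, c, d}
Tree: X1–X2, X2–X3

No — bags containing vertex d are not connected in the tree.

A tree decomposition must satisfy three properties: every vertex lies in some bag; for every edge, both endpoints lie together in some bag; and for every vertex, the bags containing it form a connected subtree. Here bags containing vertex d are not connected in the tree, so the decomposition is invalid.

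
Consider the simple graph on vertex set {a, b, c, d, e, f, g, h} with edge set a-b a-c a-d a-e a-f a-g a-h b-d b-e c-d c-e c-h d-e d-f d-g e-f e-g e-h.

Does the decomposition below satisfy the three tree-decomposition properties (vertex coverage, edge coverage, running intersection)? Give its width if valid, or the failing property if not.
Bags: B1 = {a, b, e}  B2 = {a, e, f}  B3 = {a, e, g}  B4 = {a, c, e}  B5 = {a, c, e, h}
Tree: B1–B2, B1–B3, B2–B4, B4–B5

No — vertex d appears in no bag.

A tree decomposition must satisfy three properties: every vertex lies in some bag; for every edge, both endpoints lie together in some bag; and for every vertex, the bags containing it form a connected subtree. Here vertex d appears in no bag, so the decomposition is invalid.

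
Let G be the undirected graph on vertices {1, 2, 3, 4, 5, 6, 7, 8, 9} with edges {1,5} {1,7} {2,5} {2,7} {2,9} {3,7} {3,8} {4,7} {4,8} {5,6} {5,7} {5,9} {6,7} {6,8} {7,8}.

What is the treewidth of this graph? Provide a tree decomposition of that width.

Treewidth 2.
One optimal decomposition is:
Bags: B1 = {6, 7, 8}  B2 = {5, 6, 7}  B3 = {1, 5, 7}  B4 = {2, 5, 7}  B5 = {4, 7, 8}  B6 = {3, 7, 8}  B7 = {2, 5, 9}
Tree: B1–B2, B2–B3, B3–B4, B1–B5, B5–B6, B4–B7

Every bag has size at most 3, so the width is 3 − 1 = 2 and tw(G) ≤ 2. Conversely, {2, 5, 9} is a clique of size 3, and the vertices of any clique must share a bag in every tree decomposition; so some bag has ≥ 3 vertices and tw(G) ≥ 2. The upper and lower bounds meet at 2, so that is the treewidth.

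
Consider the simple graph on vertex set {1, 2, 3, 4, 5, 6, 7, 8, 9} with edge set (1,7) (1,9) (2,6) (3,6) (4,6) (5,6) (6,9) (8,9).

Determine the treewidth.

1

A width-1 tree decomposition is:
Bags: B1 = {3, 6}  B2 = {6, 9}  B3 = {8, 9}  B4 = {2, 6}  B5 = {1, 9}  B6 = {5, 6}  B7 = {4, 6}  B8 = {1, 7}
Tree: B1–B2, B2–B3, B2–B4, B2–B5, B4–B6, B6–B7, B5–B8
The largest bag has 2 vertices, giving width 1; this decomposition certifies tw(G) ≤ 1. Since G has at least one edge (e.g. 6–3), it is not an edgeless graph, so tw(G) ≥ 1. Hence tw(G) = 1 exactly.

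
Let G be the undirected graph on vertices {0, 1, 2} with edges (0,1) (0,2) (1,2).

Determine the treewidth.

A width-2 tree decomposition is:
Bags: B1 = {0, 1, 2}
Tree: (single bag)
A single bag containing all 3 vertices is trivially a valid decomposition of width 2. On the other hand G contains the 3-clique {0, 1, 2}. A clique must lie in a single bag of any decomposition, so no decomposition can have width below 2. Therefore the treewidth is 2.

2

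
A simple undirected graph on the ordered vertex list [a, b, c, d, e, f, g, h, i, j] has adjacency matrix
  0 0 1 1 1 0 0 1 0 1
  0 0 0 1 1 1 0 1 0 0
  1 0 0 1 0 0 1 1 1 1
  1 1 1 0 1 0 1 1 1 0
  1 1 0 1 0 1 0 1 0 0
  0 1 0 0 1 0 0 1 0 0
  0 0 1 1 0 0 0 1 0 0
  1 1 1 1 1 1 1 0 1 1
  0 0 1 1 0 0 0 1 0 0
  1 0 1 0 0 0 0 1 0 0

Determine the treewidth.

A width-3 tree decomposition is:
Bags: B1 = {c, d, g, h}  B2 = {a, c, d, h}  B3 = {a, d, e, h}  B4 = {a, c, h, j}  B5 = {b, d, e, h}  B6 = {b, e, f, h}  B7 = {c, d, h, i}
Tree: B1–B2, B2–B3, B2–B4, B3–B5, B5–B6, B1–B7
Every bag has size at most 4, so the width is 4 − 1 = 3 and tw(G) ≤ 3. On the other hand G contains the 4-clique {a, d, e, h}. A clique must lie in a single bag of any decomposition, so no decomposition can have width below 3. Combining the bounds, tw(G) = 3.

3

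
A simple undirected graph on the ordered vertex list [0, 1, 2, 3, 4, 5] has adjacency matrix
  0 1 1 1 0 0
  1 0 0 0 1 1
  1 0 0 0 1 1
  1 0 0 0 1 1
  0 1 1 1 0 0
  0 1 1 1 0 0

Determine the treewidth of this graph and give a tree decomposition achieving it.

Each bag holds 4 vertices, so the decomposition has width 3, which upper-bounds the treewidth. For the lower bound: the 4 vertex sets {0,1}, {2,5}, {3}, {4} are disjoint, each induces a connected subgraph, and every pair is joined by at least one edge of G. Contracting each set to a single vertex therefore yields K_{4} as a minor, and since treewidth is minor-monotone, tw(G) ≥ tw(K_{4}) = 3. Therefore the treewidth is 3.

Treewidth 3.
One optimal decomposition is:
Bags: B1 = {0, 1, 2, 3}  B2 = {1, 2, 3, 5}  B3 = {1, 2, 3, 4}
Tree: B1–B2, B2–B3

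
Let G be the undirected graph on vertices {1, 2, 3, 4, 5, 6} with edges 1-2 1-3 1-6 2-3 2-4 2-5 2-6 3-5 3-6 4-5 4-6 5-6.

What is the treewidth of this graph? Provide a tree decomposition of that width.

Each bag holds 4 vertices, so the decomposition has width 3, which upper-bounds the treewidth. For the lower bound, the 4 vertices {1, 2, 3, 6} are pairwise adjacent, and any tree decomposition puts a clique entirely inside one bag — forcing width ≥ 3. Hence tw(G) = 3 exactly.

Treewidth 3.
One such decomposition:
Bags: B1 = {2, 3, 5, 6}  B2 = {1, 2, 3, 6}  B3 = {2, 4, 5, 6}
Tree: B1–B2, B1–B3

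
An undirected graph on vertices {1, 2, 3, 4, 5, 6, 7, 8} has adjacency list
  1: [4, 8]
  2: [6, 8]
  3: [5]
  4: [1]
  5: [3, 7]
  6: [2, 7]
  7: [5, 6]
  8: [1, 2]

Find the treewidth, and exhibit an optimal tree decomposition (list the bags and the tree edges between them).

Each bag holds 2 vertices, so the decomposition has width 1, which upper-bounds the treewidth. Any graph with an edge has treewidth ≥ 1, and G has the edge 4–1. Hence tw(G) = 1 exactly.

Treewidth 1.
Bags: B1 = {1, 4}  B2 = {1, 8}  B3 = {2, 8}  B4 = {2, 6}  B5 = {6, 7}  B6 = {5, 7}  B7 = {3, 5}
Tree: B1–B2, B2–B3, B3–B4, B4–B5, B5–B6, B6–B7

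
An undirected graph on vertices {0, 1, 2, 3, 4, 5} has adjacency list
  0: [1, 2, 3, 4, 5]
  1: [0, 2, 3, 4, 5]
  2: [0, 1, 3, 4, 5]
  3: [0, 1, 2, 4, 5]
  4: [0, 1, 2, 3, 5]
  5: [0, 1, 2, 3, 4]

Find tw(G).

5

A width-5 tree decomposition is:
Bags: B1 = {0, 1, 2, 3, 4, 5}
Tree: (single bag)
With just one bag of size 6, the width is 6 − 1 = 5, so tw(G) ≤ 5. Conversely, {0, 1, 2, 3, 4, 5} is a clique of size 6, and the vertices of any clique must share a bag in every tree decomposition; so some bag has ≥ 6 vertices and tw(G) ≥ 5. Hence tw(G) = 5 exactly.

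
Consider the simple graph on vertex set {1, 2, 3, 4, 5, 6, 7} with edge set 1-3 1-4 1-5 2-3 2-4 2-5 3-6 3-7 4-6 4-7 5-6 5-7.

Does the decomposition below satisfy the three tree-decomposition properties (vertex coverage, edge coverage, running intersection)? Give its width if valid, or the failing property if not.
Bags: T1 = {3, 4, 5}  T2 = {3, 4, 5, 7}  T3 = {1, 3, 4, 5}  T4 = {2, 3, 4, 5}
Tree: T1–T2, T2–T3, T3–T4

A tree decomposition must satisfy three properties: every vertex lies in some bag; for every edge, both endpoints lie together in some bag; and for every vertex, the bags containing it form a connected subtree. Here vertex 6 appears in no bag, so the decomposition is invalid.

No — vertex 6 appears in no bag.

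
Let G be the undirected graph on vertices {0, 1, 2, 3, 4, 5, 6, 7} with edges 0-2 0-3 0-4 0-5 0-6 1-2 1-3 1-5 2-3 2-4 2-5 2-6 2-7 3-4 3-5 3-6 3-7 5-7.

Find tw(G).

3

A width-3 tree decomposition is:
Bags: B1 = {2, 3, 5, 7}  B2 = {0, 2, 3, 5}  B3 = {0, 2, 3, 6}  B4 = {1, 2, 3, 5}  B5 = {0, 2, 3, 4}
Tree: B1–B2, B2–B3, B1–B4, B3–B5
The largest bag has 4 vertices, giving width 3; this decomposition certifies tw(G) ≤ 3. For the lower bound, the 4 vertices {0, 2, 3, 4} are pairwise adjacent, and any tree decomposition puts a clique entirely inside one bag — forcing width ≥ 3. Combining the bounds, tw(G) = 3.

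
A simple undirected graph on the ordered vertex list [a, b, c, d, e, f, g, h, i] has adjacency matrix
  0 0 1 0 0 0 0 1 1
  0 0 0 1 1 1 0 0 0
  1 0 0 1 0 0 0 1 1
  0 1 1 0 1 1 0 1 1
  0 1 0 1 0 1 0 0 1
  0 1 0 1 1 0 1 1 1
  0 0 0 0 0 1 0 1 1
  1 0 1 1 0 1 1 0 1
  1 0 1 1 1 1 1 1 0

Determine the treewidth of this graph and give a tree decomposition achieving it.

Every bag has size at most 4, so the width is 4 − 1 = 3 and tw(G) ≤ 3. For the lower bound, the 4 vertices {b, d, e, f} are pairwise adjacent, and any tree decomposition puts a clique entirely inside one bag — forcing width ≥ 3. Combining the bounds, tw(G) = 3.

Treewidth 3.
One optimal decomposition is:
Bags: B1 = {d, f, h, i}  B2 = {f, g, h, i}  B3 = {d, e, f, i}  B4 = {c, d, h, i}  B5 = {a, c, h, i}  B6 = {b, d, e, f}
Tree: B1–B2, B1–B3, B1–B4, B4–B5, B3–B6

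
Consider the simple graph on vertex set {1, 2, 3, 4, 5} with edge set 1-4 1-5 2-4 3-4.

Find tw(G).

A width-1 tree decomposition is:
Bags: B1 = {1, 5}  B2 = {1, 4}  B3 = {2, 4}  B4 = {3, 4}
Tree: B1–B2, B2–B3, B2–B4
Each bag holds 2 vertices, so the decomposition has width 1, which upper-bounds the treewidth. G has an edge, so its treewidth is at least 1. Combining the bounds, tw(G) = 1.

1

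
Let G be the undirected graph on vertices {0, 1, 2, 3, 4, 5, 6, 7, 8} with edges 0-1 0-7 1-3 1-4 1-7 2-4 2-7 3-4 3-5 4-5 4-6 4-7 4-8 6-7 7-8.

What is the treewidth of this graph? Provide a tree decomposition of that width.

Treewidth 2.
One such decomposition:
Bags: B1 = {2, 4, 7}  B2 = {1, 4, 7}  B3 = {1, 3, 4}  B4 = {4, 7, 8}  B5 = {3, 4, 5}  B6 = {0, 1, 7}  B7 = {4, 6, 7}
Tree: B1–B2, B2–B3, B1–B4, B3–B5, B2–B6, B2–B7

The largest bag has 3 vertices, giving width 2; this decomposition certifies tw(G) ≤ 2. For the lower bound, the 3 vertices {0, 1, 7} are pairwise adjacent, and any tree decomposition puts a clique entirely inside one bag — forcing width ≥ 2. Combining the bounds, tw(G) = 2.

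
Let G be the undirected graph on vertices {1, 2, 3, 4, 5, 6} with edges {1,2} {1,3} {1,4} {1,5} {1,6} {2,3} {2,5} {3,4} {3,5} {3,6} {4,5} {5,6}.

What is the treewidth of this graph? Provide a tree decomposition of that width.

Treewidth 3.
Bags: B1 = {1, 2, 3, 5}  B2 = {1, 3, 5, 6}  B3 = {1, 3, 4, 5}
Tree: B1–B2, B2–B3

The largest bag has 4 vertices, giving width 3; this decomposition certifies tw(G) ≤ 3. For the lower bound, the 4 vertices {1, 2, 3, 5} are pairwise adjacent, and any tree decomposition puts a clique entirely inside one bag — forcing width ≥ 3. Combining the bounds, tw(G) = 3.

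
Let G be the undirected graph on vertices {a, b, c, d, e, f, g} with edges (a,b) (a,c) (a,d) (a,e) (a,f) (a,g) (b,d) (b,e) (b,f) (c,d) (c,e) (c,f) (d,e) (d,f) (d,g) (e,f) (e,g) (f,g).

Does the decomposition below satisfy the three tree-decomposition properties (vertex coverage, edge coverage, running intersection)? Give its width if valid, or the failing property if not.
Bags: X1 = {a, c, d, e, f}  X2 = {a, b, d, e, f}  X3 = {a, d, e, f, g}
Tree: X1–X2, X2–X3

Vertex coverage: the bags together contain {a, b, c, d, e, f, g}, the full vertex set. Edge coverage: each edge of G has both endpoints in at least one bag. Running intersection: for every vertex, the bags containing it form a connected subtree. All three properties hold, so this is a valid tree decomposition of width max|bag| − 1 = 4, and hence tw(G) ≤ 4.

Yes; width 4.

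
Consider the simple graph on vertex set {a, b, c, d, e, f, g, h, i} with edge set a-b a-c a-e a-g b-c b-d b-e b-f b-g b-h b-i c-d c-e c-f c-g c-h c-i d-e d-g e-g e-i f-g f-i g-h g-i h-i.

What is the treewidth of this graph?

A width-4 tree decomposition is:
Bags: B1 = {b, c, d, e, g}  B2 = {b, c, e, g, i}  B3 = {b, c, g, h, i}  B4 = {b, c, f, g, i}  B5 = {a, b, c, e, g}
Tree: B1–B2, B2–B3, B2–B4, B1–B5
The largest bag has 5 vertices, giving width 4; this decomposition certifies tw(G) ≤ 4. Conversely, {b, c, d, e, g} is a clique of size 5, and the vertices of any clique must share a bag in every tree decomposition; so some bag has ≥ 5 vertices and tw(G) ≥ 4. Combining the bounds, tw(G) = 4.

4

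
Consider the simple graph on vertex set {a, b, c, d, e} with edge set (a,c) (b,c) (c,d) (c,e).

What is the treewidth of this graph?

1

A width-1 tree decomposition is:
Bags: B1 = {a, c}  B2 = {c, e}  B3 = {c, d}  B4 = {b, c}
Tree: B1–B2, B2–B3, B1–B4
Every bag has size at most 2, so the width is 2 − 1 = 1 and tw(G) ≤ 1. Since G has at least one edge (e.g. a–c), it is not an edgeless graph, so tw(G) ≥ 1. Hence tw(G) = 1 exactly.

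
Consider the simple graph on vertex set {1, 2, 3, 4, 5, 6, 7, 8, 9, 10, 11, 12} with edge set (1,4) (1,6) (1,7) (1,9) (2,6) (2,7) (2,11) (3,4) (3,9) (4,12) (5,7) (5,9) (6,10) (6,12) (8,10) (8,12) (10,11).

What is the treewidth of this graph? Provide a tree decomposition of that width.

Treewidth 3.
Bags: B1 = {8, 10, 11, 12}  B2 = {6, 10, 11, 12}  B3 = {2, 6, 11, 12}  B4 = {2, 4, 6, 12}  B5 = {1, 2, 4, 6}  B6 = {1, 2, 4, 7}  B7 = {1, 3, 4, 7}  B8 = {1, 3, 7, 9}  B9 = {3, 5, 7, 9}
Tree: B1–B2, B2–B3, B3–B4, B4–B5, B5–B6, B6–B7, B7–B8, B8–B9

The largest bag has 4 vertices, giving width 3; this decomposition certifies tw(G) ≤ 3. For the lower bound: the 4 vertex sets {8,10,11}, {12}, {6}, {1,2,4,7} are disjoint, each induces a connected subgraph, and every pair is joined by at least one edge of G. Contracting each set to a single vertex therefore yields K_{4} as a minor, and since treewidth is minor-monotone, tw(G) ≥ tw(K_{4}) = 3. Therefore the treewidth is 3.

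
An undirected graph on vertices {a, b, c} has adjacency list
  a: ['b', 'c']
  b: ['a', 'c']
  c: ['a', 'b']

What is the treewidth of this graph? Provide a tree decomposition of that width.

Treewidth 2.
One such decomposition:
Bags: B1 = {a, b, c}
Tree: (single bag)

A single bag containing all 3 vertices is trivially a valid decomposition of width 2. For the lower bound, the 3 vertices {a, b, c} are pairwise adjacent, and any tree decomposition puts a clique entirely inside one bag — forcing width ≥ 2. Hence tw(G) = 2 exactly.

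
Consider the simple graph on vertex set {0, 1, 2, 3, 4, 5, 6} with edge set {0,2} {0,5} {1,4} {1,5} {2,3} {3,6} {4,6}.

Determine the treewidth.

2

A width-2 tree decomposition is:
Bags: B1 = {3, 4, 6}  B2 = {2, 3, 4}  B3 = {0, 2, 4}  B4 = {0, 4, 5}  B5 = {1, 4, 5}
Tree: B1–B2, B2–B3, B3–B4, B4–B5
The largest bag has 3 vertices, giving width 2; this decomposition certifies tw(G) ≤ 2. For the lower bound, G contains the cycle 4–6–3–2–0–5–1–4, so G is not a forest; only forests have treewidth ≤ 1, hence tw(G) ≥ 2. Therefore the treewidth is 2.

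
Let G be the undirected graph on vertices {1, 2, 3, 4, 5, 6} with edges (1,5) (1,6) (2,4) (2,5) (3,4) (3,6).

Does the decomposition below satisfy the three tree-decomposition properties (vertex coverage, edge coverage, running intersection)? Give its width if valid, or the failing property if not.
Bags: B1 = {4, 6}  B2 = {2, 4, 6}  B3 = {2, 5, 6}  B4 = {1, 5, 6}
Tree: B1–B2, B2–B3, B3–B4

No — vertex 3 appears in no bag.

A tree decomposition must satisfy three properties: every vertex lies in some bag; for every edge, both endpoints lie together in some bag; and for every vertex, the bags containing it form a connected subtree. Here vertex 3 appears in no bag, so the decomposition is invalid.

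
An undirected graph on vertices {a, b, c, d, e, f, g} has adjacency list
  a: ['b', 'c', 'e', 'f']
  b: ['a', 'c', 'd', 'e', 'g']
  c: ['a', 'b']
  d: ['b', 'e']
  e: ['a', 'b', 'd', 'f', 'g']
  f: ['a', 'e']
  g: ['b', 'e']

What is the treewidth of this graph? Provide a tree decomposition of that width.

Treewidth 2.
One such decomposition:
Bags: B1 = {a, b, e}  B2 = {b, d, e}  B3 = {a, b, c}  B4 = {b, e, g}  B5 = {a, e, f}
Tree: B1–B2, B1–B3, B1–B4, B1–B5

The largest bag has 3 vertices, giving width 2; this decomposition certifies tw(G) ≤ 2. For the lower bound, the 3 vertices {a, e, f} are pairwise adjacent, and any tree decomposition puts a clique entirely inside one bag — forcing width ≥ 2. Therefore the treewidth is 2.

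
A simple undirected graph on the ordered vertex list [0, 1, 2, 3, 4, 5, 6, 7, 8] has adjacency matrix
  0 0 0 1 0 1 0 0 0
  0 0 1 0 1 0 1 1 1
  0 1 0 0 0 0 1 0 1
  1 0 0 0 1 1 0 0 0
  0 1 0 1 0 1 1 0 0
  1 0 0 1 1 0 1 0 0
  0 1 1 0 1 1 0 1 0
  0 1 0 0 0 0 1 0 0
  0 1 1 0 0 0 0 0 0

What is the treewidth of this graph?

A width-2 tree decomposition is:
Bags: B1 = {3, 4, 5}  B2 = {4, 5, 6}  B3 = {1, 4, 6}  B4 = {0, 3, 5}  B5 = {1, 2, 6}  B6 = {1, 6, 7}  B7 = {1, 2, 8}
Tree: B1–B2, B2–B3, B1–B4, B3–B5, B3–B6, B5–B7
Every bag has size at most 3, so the width is 3 − 1 = 2 and tw(G) ≤ 2. Conversely, {0, 3, 5} is a clique of size 3, and the vertices of any clique must share a bag in every tree decomposition; so some bag has ≥ 3 vertices and tw(G) ≥ 2. Hence tw(G) = 2 exactly.

2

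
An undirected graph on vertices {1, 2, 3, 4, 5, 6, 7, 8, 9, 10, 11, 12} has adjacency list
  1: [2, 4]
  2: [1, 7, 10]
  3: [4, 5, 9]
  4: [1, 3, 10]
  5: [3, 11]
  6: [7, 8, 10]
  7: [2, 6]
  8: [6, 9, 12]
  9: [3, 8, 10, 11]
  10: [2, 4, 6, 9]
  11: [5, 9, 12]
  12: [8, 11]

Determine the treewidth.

3

A width-3 tree decomposition is:
Bags: B1 = {1, 2, 6, 7}  B2 = {1, 2, 6, 10}  B3 = {1, 4, 6, 10}  B4 = {4, 6, 8, 10}  B5 = {4, 8, 9, 10}  B6 = {3, 4, 8, 9}  B7 = {3, 8, 9, 12}  B8 = {3, 9, 11, 12}  B9 = {3, 5, 11, 12}
Tree: B1–B2, B2–B3, B3–B4, B4–B5, B5–B6, B6–B7, B7–B8, B8–B9
Each bag holds 4 vertices, so the decomposition has width 3, which upper-bounds the treewidth. For the lower bound: the 4 vertex sets {1,2,7}, {6}, {10}, {3,4,8,9} are disjoint, each induces a connected subgraph, and every pair is joined by at least one edge of G. Contracting each set to a single vertex therefore yields K_{4} as a minor, and since treewidth is minor-monotone, tw(G) ≥ tw(K_{4}) = 3. Therefore the treewidth is 3.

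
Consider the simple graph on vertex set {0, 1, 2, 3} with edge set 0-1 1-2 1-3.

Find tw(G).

1

A width-1 tree decomposition is:
Bags: B1 = {1, 3}  B2 = {0, 1}  B3 = {1, 2}
Tree: B1–B2, B2–B3
The largest bag has 2 vertices, giving width 1; this decomposition certifies tw(G) ≤ 1. Any graph with an edge has treewidth ≥ 1, and G has the edge 1–3. Therefore the treewidth is 1.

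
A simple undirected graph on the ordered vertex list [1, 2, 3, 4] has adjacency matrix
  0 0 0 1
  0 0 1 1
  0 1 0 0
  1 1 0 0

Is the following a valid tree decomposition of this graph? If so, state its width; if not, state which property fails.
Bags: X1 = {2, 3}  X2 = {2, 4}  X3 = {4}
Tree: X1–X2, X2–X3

No — vertex 1 appears in no bag.

A tree decomposition must satisfy three properties: every vertex lies in some bag; for every edge, both endpoints lie together in some bag; and for every vertex, the bags containing it form a connected subtree. Here vertex 1 appears in no bag, so the decomposition is invalid.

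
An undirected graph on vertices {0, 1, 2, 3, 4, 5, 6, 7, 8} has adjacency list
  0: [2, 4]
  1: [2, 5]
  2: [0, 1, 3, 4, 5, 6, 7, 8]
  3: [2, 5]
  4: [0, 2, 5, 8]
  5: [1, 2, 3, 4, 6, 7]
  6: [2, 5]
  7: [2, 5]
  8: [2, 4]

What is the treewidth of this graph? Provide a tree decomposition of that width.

Treewidth 2.
One such decomposition:
Bags: B1 = {2, 3, 5}  B2 = {2, 4, 5}  B3 = {2, 5, 6}  B4 = {2, 4, 8}  B5 = {2, 5, 7}  B6 = {0, 2, 4}  B7 = {1, 2, 5}
Tree: B1–B2, B1–B3, B2–B4, B1–B5, B4–B6, B1–B7

The largest bag has 3 vertices, giving width 2; this decomposition certifies tw(G) ≤ 2. On the other hand G contains the 3-clique {0, 2, 4}. A clique must lie in a single bag of any decomposition, so no decomposition can have width below 2. Therefore the treewidth is 2.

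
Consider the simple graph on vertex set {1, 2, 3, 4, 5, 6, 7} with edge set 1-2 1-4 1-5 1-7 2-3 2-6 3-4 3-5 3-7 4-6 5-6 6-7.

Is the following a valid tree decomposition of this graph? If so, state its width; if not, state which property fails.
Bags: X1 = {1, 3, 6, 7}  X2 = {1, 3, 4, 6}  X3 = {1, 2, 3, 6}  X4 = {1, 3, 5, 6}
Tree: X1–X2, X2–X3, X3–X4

Yes; width 3.

Vertex coverage: the bags together contain {1, 2, 3, 4, 5, 6, 7}, the full vertex set. Edge coverage: each edge of G has both endpoints in at least one bag. Running intersection: for every vertex, the bags containing it form a connected subtree. All three properties hold, so this is a valid tree decomposition of width max|bag| − 1 = 3, and hence tw(G) ≤ 3.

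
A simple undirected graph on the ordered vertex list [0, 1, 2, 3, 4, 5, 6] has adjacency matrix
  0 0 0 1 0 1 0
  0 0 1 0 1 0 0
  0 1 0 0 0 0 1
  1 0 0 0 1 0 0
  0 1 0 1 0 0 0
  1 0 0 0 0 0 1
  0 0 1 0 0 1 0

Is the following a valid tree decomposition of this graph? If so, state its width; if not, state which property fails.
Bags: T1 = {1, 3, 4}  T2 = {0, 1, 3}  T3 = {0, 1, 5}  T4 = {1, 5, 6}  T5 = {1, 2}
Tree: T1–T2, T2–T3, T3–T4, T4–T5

A tree decomposition must satisfy three properties: every vertex lies in some bag; for every edge, both endpoints lie together in some bag; and for every vertex, the bags containing it form a connected subtree. Here edge (6,2) lies in no bag, so the decomposition is invalid.

No — edge (6,2) lies in no bag.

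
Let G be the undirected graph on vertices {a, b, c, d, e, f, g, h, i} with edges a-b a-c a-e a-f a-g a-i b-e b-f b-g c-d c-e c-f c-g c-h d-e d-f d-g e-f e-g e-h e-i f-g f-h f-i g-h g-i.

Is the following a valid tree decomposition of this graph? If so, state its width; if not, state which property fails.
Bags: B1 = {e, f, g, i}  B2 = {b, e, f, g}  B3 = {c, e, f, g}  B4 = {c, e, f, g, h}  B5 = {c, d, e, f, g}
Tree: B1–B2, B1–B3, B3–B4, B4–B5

No — vertex a appears in no bag.

A tree decomposition must satisfy three properties: every vertex lies in some bag; for every edge, both endpoints lie together in some bag; and for every vertex, the bags containing it form a connected subtree. Here vertex a appears in no bag, so the decomposition is invalid.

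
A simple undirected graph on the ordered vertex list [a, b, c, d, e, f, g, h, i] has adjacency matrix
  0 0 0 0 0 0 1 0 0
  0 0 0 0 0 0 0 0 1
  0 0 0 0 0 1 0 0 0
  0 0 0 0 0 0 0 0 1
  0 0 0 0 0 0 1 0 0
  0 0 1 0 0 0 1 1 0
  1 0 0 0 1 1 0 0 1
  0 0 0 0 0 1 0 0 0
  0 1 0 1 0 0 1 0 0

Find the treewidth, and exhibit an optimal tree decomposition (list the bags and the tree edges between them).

Treewidth 1.
One such decomposition:
Bags: B1 = {g, i}  B2 = {b, i}  B3 = {e, g}  B4 = {a, g}  B5 = {d, i}  B6 = {f, g}  B7 = {c, f}  B8 = {f, h}
Tree: B1–B2, B1–B3, B3–B4, B2–B5, B4–B6, B6–B7, B6–B8

Each bag holds 2 vertices, so the decomposition has width 1, which upper-bounds the treewidth. G has an edge, so its treewidth is at least 1. Hence tw(G) = 1 exactly.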